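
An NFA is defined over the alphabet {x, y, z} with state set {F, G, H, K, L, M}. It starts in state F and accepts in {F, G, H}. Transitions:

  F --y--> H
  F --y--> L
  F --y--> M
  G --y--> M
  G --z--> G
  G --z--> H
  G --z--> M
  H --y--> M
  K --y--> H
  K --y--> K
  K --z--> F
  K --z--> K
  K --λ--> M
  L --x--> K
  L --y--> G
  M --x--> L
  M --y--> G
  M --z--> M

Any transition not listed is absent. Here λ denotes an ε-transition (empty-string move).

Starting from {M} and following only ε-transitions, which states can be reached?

Begin with {M}.
No ε-moves leave this set, so the closure equals the set itself.

{M}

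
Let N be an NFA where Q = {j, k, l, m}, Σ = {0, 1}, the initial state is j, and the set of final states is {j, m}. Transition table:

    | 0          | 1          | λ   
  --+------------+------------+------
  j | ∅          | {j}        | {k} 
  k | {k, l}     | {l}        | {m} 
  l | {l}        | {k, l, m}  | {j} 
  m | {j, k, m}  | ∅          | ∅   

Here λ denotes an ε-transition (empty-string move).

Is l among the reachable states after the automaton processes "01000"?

Start: ε-closure({j}) = {j, k, m}.
Read '0': j→∅, k→{k, l}, m→{j, k, m}; now {j, k, l, m}.
Read '1': j→{j}, k→{l}, l→{k, l, m}, m→∅; now {j, k, l, m}.
Read '0': j→∅, k→{k, l}, l→{l}, m→{j, k, m}; now {j, k, l, m}.
Read '0': j→∅, k→{k, l}, l→{l}, m→{j, k, m}; now {j, k, l, m}.
Read '0': j→∅, k→{k, l}, l→{l}, m→{j, k, m}; now {j, k, l, m}.
State l is in {j, k, l, m}.

Yes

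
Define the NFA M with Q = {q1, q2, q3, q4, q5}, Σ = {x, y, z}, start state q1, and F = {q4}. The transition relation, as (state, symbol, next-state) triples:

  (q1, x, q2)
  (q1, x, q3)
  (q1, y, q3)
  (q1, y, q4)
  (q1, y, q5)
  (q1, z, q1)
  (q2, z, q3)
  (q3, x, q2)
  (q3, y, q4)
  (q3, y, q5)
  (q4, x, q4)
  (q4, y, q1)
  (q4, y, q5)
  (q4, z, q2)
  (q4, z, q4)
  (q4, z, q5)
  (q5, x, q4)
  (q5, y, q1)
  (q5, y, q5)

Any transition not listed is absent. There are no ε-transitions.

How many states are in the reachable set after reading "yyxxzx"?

Start in {q1}.
Read 'y': q1→{q3, q4, q5}; now {q3, q4, q5}.
Read 'y': q3→{q4, q5}, q4→{q1, q5}, q5→{q1, q5}; now {q1, q4, q5}.
Read 'x': q1→{q2, q3}, q4→{q4}, q5→{q4}; now {q2, q3, q4}.
Read 'x': q2→∅, q3→{q2}, q4→{q4}; now {q2, q4}.
Read 'z': q2→{q3}, q4→{q2, q4, q5}; now {q2, q3, q4, q5}.
Read 'x': q2→∅, q3→{q2}, q4→{q4}, q5→{q4}; now {q2, q4}.
That set has 2 states.

2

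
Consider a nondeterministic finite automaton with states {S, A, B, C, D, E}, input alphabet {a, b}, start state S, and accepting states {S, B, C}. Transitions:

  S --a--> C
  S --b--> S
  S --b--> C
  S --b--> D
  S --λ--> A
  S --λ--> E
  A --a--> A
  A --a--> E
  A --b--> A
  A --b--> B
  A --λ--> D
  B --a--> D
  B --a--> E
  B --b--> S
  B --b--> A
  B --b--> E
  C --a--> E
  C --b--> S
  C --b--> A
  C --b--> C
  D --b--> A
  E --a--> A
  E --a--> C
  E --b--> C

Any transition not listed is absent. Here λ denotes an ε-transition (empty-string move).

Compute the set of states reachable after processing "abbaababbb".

{S, A, B, C, D, E}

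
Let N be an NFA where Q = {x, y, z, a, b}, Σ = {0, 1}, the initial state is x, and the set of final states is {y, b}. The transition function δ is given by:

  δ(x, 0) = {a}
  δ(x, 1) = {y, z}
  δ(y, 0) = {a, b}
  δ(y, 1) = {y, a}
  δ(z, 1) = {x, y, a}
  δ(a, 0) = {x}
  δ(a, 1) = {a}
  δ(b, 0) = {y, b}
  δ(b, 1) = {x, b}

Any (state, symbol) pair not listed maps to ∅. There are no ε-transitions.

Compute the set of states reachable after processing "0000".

{x}

Start in {x}.
Read '0': {x} → {a}.
Read '0': {a} → {x}.
Read '0': {x} → {a}.
Read '0': {a} → {x}.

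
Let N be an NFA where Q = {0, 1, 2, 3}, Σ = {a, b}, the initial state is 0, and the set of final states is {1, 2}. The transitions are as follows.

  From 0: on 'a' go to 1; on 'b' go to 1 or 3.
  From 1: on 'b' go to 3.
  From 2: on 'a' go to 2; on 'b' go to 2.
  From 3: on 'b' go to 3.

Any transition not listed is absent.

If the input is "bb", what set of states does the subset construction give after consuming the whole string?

{3}

Start in {0}.
Read 'b': {0} → {1, 3}.
Read 'b': {1, 3} → {3}.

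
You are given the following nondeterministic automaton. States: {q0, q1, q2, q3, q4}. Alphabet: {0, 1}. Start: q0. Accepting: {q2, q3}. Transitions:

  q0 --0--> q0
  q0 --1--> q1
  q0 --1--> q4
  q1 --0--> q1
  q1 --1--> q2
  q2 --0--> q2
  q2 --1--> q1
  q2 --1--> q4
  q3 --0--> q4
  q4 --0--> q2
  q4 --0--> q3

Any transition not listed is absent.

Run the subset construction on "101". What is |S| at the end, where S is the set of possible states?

Start in {q0}.
Read '1': q0→{q1, q4}; now {q1, q4}.
Read '0': q1→{q1}, q4→{q2, q3}; now {q1, q2, q3}.
Read '1': q1→{q2}, q2→{q1, q4}, q3→∅; now {q1, q2, q4}.
That set has 3 states.

3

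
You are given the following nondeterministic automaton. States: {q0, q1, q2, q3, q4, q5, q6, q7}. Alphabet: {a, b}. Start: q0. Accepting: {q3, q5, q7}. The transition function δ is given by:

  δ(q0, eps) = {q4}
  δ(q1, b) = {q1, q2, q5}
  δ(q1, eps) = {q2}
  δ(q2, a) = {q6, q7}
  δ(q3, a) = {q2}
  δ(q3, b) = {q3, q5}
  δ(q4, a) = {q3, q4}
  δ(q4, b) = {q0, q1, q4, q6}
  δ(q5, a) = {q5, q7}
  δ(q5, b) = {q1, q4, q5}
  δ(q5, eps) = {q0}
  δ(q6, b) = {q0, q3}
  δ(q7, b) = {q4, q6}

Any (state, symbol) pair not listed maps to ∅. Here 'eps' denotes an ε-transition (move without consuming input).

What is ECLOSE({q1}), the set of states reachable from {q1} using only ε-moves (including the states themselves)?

{q1, q2}

Begin with {q1}.
ε-move q1 → q2; add q2.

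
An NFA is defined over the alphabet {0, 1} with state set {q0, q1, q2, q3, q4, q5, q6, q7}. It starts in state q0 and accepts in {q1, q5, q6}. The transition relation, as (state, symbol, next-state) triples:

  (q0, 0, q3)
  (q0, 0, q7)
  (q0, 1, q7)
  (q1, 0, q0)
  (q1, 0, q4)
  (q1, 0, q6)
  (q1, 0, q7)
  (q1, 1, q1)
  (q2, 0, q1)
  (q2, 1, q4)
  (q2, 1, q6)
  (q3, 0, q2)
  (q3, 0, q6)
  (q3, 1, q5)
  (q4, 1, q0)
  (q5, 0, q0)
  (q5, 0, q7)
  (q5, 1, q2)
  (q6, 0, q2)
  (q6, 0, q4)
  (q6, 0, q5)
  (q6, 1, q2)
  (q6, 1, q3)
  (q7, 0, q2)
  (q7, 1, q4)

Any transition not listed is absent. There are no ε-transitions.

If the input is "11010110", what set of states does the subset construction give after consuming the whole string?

Start in {q0}.
Read '1': {q0} → {q7}.
Read '1': {q7} → {q4}.
Read '0': {q4} → ∅.
The set is empty and remains empty for the remaining 5 symbols.

∅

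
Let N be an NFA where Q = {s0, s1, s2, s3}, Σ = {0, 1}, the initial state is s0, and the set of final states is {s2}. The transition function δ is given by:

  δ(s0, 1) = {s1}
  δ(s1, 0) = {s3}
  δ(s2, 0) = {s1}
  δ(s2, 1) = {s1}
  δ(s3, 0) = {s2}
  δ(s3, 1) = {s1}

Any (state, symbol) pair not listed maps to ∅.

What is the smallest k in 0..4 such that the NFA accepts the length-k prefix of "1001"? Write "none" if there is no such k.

3

Start in {s0}.
Read '1': {s0} → {s1}.
Read '0': {s1} → {s3}.
Read '0': {s3} → {s2}.
None of the earlier sets intersect F, but {s2} does.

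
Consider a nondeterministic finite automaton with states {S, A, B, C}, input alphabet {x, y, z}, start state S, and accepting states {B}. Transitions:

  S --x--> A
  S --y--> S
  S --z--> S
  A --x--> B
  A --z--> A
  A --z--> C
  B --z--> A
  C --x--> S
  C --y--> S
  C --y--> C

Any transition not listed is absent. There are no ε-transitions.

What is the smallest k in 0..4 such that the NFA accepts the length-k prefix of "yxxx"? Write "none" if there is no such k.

3

Start in {S}.
Read 'y': S→{S}; now {S}.
Read 'x': S→{A}; now {A}.
Read 'x': A→{B}; now {B}.
None of the earlier sets intersect F, but {B} does.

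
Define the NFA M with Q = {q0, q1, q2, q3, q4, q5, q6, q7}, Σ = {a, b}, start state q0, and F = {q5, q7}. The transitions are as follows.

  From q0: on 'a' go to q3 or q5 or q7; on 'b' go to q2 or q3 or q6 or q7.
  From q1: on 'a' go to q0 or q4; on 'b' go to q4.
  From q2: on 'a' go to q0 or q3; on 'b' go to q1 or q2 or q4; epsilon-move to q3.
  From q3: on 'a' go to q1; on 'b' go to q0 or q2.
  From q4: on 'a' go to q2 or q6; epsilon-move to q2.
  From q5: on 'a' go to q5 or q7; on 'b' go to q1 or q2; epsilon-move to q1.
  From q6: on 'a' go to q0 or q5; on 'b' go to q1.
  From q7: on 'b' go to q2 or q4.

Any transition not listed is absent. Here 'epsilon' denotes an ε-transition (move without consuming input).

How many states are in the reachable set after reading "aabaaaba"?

8

Start in {q0}.
Read 'a': q0→{q3, q5, q7}; union {q3, q5, q7}; ε-closure = {q1, q3, q5, q7}.
Read 'a': q1→{q0, q4}, q3→{q1}, q5→{q5, q7}, q7→∅; union {q0, q1, q4, q5, q7}; ε-closure = {q0, q1, q2, q3, q4, q5, q7}.
Read 'b': q0→{q2, q3, q6, q7}, q1→{q4}, q2→{q1, q2, q4}, q3→{q0, q2}, q4→∅, q5→{q1, q2}, q7→{q2, q4}; now {q0, q1, q2, q3, q4, q6, q7}.
Read 'a': q0→{q3, q5, q7}, q1→{q0, q4}, q2→{q0, q3}, q3→{q1}, q4→{q2, q6}, q6→{q0, q5}, q7→∅; now {q0, q1, q2, q3, q4, q5, q6, q7}.
Read 'a': q0→{q3, q5, q7}, q1→{q0, q4}, q2→{q0, q3}, q3→{q1}, q4→{q2, q6}, q5→{q5, q7}, q6→{q0, q5}, q7→∅; now {q0, q1, q2, q3, q4, q5, q6, q7}.
Read 'a': q0→{q3, q5, q7}, q1→{q0, q4}, q2→{q0, q3}, q3→{q1}, q4→{q2, q6}, q5→{q5, q7}, q6→{q0, q5}, q7→∅; now {q0, q1, q2, q3, q4, q5, q6, q7}.
Read 'b': q0→{q2, q3, q6, q7}, q1→{q4}, q2→{q1, q2, q4}, q3→{q0, q2}, q4→∅, q5→{q1, q2}, q6→{q1}, q7→{q2, q4}; now {q0, q1, q2, q3, q4, q6, q7}.
Read 'a': q0→{q3, q5, q7}, q1→{q0, q4}, q2→{q0, q3}, q3→{q1}, q4→{q2, q6}, q6→{q0, q5}, q7→∅; now {q0, q1, q2, q3, q4, q5, q6, q7}.
That set has 8 states.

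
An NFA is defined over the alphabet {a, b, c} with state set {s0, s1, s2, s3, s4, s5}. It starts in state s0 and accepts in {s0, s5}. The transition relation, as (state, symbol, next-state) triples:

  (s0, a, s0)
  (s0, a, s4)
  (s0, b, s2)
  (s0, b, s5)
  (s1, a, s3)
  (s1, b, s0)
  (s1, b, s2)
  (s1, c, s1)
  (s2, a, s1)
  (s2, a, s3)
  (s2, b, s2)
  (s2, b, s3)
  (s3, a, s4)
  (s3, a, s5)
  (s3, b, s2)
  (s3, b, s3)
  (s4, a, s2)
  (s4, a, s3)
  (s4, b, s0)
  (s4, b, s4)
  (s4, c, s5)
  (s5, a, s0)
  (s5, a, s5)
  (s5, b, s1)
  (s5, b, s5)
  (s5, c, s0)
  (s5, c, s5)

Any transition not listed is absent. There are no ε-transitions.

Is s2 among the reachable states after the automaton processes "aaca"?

Start in {s0}.
Read 'a': {s0} → {s0, s4}.
Read 'a': {s0, s4} → {s0, s2, s3, s4}.
Read 'c': {s0, s2, s3, s4} → {s5}.
Read 'a': {s5} → {s0, s5}.
State s2 is not in {s0, s5}.

No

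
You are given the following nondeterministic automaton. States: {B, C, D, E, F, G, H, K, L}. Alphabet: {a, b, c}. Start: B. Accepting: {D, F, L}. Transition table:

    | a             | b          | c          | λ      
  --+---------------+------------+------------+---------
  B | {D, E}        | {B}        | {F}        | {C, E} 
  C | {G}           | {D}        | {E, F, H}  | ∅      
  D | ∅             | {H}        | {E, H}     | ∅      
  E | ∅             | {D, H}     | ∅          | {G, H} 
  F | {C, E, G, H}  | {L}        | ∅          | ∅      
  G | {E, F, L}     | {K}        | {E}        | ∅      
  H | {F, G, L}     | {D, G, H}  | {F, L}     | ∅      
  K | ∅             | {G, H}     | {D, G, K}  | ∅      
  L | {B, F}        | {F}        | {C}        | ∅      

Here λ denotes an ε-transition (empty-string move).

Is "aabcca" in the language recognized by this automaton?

Start: ε-closure({B}) = {B, C, E, G, H}.
Read 'a': B→{D, E}, C→{G}, E→∅, G→{E, F, L}, H→{F, G, L}; union {D, E, F, G, L}; ε-closure = {D, E, F, G, H, L}.
Read 'a': D→∅, E→∅, F→{C, E, G, H}, G→{E, F, L}, H→{F, G, L}, L→{B, F}; now {B, C, E, F, G, H, L}.
Read 'b': B→{B}, C→{D}, E→{D, H}, F→{L}, G→{K}, H→{D, G, H}, L→{F}; union {B, D, F, G, H, K, L}; ε-closure = {B, C, D, E, F, G, H, K, L}.
Read 'c': B→{F}, C→{E, F, H}, D→{E, H}, E→∅, F→∅, G→{E}, H→{F, L}, K→{D, G, K}, L→{C}; now {C, D, E, F, G, H, K, L}.
Read 'c': C→{E, F, H}, D→{E, H}, E→∅, F→∅, G→{E}, H→{F, L}, K→{D, G, K}, L→{C}; now {C, D, E, F, G, H, K, L}.
Read 'a': C→{G}, D→∅, E→∅, F→{C, E, G, H}, G→{E, F, L}, H→{F, G, L}, K→∅, L→{B, F}; now {B, C, E, F, G, H, L}.
The final set {B, C, E, F, G, H, L} contains the accepting states F, L.

Yes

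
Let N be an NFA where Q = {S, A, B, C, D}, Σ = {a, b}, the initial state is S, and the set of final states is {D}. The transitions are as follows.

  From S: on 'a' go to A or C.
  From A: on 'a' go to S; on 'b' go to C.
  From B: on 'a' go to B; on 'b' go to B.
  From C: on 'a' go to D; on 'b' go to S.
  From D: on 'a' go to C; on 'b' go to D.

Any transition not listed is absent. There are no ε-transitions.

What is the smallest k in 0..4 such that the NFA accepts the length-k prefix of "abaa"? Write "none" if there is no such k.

3

Start in {S}.
Read 'a': S→{A, C}; now {A, C}.
Read 'b': A→{C}, C→{S}; now {S, C}.
Read 'a': S→{A, C}, C→{D}; now {A, C, D}.
None of the earlier sets intersect F, but {A, C, D} does.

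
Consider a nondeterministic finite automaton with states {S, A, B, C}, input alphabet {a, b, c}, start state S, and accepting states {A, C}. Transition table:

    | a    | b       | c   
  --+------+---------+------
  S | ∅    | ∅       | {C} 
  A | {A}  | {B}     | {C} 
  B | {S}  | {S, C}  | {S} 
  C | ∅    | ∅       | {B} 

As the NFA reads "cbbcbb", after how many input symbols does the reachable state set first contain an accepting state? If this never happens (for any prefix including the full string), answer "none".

1

Start in {S}.
Read 'c': {S} → {C}.
None of the earlier sets intersect F, but {C} does.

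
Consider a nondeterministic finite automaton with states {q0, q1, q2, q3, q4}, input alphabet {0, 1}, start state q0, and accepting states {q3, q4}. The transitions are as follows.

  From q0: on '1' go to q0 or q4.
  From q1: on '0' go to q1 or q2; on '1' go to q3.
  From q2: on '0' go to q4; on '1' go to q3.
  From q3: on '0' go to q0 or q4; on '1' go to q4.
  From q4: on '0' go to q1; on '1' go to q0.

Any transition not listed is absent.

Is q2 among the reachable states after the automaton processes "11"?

Start in {q0}.
Read '1': {q0} → {q0, q4}.
Read '1': {q0, q4} → {q0, q4}.
State q2 is not in {q0, q4}.

No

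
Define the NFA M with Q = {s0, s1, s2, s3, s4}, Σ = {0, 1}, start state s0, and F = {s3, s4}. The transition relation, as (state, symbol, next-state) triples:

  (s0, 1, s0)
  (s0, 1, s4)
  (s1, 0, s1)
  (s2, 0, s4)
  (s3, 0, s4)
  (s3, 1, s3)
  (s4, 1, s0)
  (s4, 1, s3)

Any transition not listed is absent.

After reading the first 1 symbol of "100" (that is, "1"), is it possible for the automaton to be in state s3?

Start in {s0}.
Read '1': {s0} → {s0, s4}.
State s3 is not in {s0, s4}.

No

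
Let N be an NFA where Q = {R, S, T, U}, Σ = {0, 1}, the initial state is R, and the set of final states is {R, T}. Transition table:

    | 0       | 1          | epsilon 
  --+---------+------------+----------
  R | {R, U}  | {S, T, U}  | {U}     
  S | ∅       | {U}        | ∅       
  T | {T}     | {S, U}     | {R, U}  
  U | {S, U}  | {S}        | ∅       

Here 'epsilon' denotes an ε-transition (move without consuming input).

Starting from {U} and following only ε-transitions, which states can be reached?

{U}

Begin with {U}.
No ε-moves leave this set, so the closure equals the set itself.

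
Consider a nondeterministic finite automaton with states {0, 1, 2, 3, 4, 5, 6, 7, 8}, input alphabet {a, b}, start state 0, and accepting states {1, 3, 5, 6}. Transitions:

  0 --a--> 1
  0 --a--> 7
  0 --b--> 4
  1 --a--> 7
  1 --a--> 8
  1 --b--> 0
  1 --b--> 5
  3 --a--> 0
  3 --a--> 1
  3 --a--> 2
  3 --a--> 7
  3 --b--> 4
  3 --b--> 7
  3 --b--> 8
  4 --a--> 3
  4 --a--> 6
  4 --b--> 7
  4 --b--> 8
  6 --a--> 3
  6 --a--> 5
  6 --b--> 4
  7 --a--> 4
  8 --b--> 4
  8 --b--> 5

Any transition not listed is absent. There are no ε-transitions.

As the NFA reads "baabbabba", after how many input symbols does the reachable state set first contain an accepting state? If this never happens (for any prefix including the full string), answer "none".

Start in {0}.
Read 'b': 0→{4}; now {4}.
Read 'a': 4→{3, 6}; now {3, 6}.
None of the earlier sets intersect F, but {3, 6} does.

2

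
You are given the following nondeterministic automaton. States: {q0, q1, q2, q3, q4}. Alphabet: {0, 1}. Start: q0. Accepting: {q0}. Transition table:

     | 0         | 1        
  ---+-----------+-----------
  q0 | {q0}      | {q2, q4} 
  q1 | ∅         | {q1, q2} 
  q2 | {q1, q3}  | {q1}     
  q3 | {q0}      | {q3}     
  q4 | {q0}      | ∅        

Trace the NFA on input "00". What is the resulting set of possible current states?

{q0}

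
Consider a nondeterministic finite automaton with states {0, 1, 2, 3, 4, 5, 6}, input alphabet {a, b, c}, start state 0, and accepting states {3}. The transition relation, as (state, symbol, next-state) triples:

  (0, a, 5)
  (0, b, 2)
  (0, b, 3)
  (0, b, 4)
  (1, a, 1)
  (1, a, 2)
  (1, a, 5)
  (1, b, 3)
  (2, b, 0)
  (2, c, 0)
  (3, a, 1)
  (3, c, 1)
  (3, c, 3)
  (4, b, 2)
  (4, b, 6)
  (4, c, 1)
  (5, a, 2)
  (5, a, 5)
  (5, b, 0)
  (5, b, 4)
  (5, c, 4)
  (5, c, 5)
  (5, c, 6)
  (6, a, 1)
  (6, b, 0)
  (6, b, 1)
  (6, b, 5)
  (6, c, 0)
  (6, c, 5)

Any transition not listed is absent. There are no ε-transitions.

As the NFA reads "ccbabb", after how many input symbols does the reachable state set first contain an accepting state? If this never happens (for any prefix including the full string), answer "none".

none

Start in {0}.
Read 'c': 0→∅; now ∅.
The set is empty and remains empty for the remaining 5 symbols.
No reachable set along the way intersects F.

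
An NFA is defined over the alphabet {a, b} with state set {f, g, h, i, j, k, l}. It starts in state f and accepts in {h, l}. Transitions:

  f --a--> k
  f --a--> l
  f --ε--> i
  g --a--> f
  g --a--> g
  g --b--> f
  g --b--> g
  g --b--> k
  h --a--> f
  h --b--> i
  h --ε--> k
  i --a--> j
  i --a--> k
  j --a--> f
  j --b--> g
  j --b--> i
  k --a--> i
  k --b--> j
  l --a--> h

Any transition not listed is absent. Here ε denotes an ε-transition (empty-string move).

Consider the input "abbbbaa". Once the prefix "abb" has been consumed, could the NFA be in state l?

No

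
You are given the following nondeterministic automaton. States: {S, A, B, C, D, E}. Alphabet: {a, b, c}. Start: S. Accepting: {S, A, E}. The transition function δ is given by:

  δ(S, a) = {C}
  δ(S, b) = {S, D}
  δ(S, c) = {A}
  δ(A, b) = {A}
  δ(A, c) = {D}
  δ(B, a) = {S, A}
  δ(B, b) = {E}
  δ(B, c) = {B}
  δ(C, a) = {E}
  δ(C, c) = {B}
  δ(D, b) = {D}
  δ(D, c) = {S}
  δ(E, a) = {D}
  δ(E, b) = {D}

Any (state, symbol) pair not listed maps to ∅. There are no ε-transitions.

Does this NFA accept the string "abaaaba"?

No

Start in {S}.
Read 'a': {S} → {C}.
Read 'b': {C} → ∅.
The set is empty and remains empty for the remaining 5 symbols.
The final set ∅ contains no accepting state.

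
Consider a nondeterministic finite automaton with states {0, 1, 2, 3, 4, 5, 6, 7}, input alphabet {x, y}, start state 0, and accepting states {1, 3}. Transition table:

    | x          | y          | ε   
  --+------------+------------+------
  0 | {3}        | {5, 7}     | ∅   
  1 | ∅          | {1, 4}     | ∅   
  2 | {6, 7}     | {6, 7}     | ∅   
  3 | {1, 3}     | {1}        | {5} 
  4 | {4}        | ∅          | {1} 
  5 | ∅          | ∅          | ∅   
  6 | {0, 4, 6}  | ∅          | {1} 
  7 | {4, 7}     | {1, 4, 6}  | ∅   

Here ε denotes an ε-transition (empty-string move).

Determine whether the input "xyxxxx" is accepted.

Start in {0}.
Read 'x': {0} → {3, 5}.
Read 'y': {3, 5} → {1}.
Read 'x': {1} → ∅.
The set is empty and remains empty for the remaining 3 symbols.
The final set ∅ contains no accepting state.

No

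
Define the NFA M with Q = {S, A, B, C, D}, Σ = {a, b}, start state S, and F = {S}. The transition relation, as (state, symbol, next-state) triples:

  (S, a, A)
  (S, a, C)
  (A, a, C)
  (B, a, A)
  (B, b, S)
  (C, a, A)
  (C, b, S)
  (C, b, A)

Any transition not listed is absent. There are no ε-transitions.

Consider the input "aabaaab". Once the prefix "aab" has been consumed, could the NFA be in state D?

No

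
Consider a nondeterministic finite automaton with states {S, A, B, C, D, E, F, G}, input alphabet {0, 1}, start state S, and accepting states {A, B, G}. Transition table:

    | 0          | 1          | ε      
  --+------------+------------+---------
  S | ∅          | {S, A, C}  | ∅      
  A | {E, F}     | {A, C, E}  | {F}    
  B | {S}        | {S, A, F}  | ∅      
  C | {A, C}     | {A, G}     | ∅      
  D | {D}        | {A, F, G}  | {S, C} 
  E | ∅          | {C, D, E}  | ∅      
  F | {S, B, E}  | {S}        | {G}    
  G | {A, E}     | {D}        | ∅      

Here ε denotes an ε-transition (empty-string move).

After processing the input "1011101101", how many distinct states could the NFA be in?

Start in {S}.
Read '1': S→{S, A, C}; union {S, A, C}; ε-closure = {S, A, C, F, G}.
Read '0': S→∅, A→{E, F}, C→{A, C}, F→{S, B, E}, G→{A, E}; union {S, A, B, C, E, F}; ε-closure = {S, A, B, C, E, F, G}.
Read '1': S→{S, A, C}, A→{A, C, E}, B→{S, A, F}, C→{A, G}, E→{C, D, E}, F→{S}, G→{D}; now {S, A, C, D, E, F, G}.
Read '1': S→{S, A, C}, A→{A, C, E}, C→{A, G}, D→{A, F, G}, E→{C, D, E}, F→{S}, G→{D}; now {S, A, C, D, E, F, G}.
Read '1': S→{S, A, C}, A→{A, C, E}, C→{A, G}, D→{A, F, G}, E→{C, D, E}, F→{S}, G→{D}; now {S, A, C, D, E, F, G}.
Read '0': S→∅, A→{E, F}, C→{A, C}, D→{D}, E→∅, F→{S, B, E}, G→{A, E}; union {S, A, B, C, D, E, F}; ε-closure = {S, A, B, C, D, E, F, G}.
Read '1': S→{S, A, C}, A→{A, C, E}, B→{S, A, F}, C→{A, G}, D→{A, F, G}, E→{C, D, E}, F→{S}, G→{D}; now {S, A, C, D, E, F, G}.
Read '1': S→{S, A, C}, A→{A, C, E}, C→{A, G}, D→{A, F, G}, E→{C, D, E}, F→{S}, G→{D}; now {S, A, C, D, E, F, G}.
Read '0': S→∅, A→{E, F}, C→{A, C}, D→{D}, E→∅, F→{S, B, E}, G→{A, E}; union {S, A, B, C, D, E, F}; ε-closure = {S, A, B, C, D, E, F, G}.
Read '1': S→{S, A, C}, A→{A, C, E}, B→{S, A, F}, C→{A, G}, D→{A, F, G}, E→{C, D, E}, F→{S}, G→{D}; now {S, A, C, D, E, F, G}.
That set has 7 states.

7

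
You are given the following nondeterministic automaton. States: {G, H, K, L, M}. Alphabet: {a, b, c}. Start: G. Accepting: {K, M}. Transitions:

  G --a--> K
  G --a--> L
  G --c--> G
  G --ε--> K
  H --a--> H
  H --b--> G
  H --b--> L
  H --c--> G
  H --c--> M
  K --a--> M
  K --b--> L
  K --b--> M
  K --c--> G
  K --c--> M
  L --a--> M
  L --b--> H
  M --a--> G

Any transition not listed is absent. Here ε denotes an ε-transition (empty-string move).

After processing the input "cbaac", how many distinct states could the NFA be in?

Start: ε-closure({G}) = {G, K}.
Read 'c': G→{G}, K→{G, M}; union {G, M}; ε-closure = {G, K, M}.
Read 'b': G→∅, K→{L, M}, M→∅; now {L, M}.
Read 'a': L→{M}, M→{G}; union {G, M}; ε-closure = {G, K, M}.
Read 'a': G→{K, L}, K→{M}, M→{G}; now {G, K, L, M}.
Read 'c': G→{G}, K→{G, M}, L→∅, M→∅; union {G, M}; ε-closure = {G, K, M}.
That set has 3 states.

3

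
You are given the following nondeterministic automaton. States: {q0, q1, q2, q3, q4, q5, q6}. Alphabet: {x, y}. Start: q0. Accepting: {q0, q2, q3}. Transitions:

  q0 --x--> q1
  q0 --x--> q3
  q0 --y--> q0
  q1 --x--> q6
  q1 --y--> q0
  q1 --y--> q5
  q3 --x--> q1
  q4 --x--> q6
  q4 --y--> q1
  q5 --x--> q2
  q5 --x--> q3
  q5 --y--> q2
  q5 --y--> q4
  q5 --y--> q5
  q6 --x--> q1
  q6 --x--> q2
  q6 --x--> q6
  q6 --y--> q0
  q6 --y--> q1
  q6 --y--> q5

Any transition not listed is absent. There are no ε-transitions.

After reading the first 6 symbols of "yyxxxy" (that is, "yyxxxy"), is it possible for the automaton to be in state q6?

No

Start in {q0}.
Read 'y': {q0} → {q0}.
Read 'y': {q0} → {q0}.
Read 'x': {q0} → {q1, q3}.
Read 'x': {q1, q3} → {q1, q6}.
Read 'x': {q1, q6} → {q1, q2, q6}.
Read 'y': {q1, q2, q6} → {q0, q1, q5}.
State q6 is not in {q0, q1, q5}.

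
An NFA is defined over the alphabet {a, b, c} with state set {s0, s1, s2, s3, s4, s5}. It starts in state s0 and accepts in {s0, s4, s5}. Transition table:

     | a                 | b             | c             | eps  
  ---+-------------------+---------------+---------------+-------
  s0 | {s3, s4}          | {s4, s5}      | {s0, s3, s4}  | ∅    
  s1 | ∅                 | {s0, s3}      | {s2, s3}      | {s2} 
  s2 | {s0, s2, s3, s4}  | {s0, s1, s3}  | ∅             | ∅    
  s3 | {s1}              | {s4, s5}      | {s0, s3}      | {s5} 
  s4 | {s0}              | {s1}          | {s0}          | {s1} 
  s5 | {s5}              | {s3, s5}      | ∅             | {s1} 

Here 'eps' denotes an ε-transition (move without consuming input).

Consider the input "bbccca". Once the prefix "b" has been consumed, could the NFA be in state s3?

No

Start in {s0}.
Read 'b': s0→{s4, s5}; union {s4, s5}; ε-closure = {s1, s2, s4, s5}.
State s3 is not in {s1, s2, s4, s5}.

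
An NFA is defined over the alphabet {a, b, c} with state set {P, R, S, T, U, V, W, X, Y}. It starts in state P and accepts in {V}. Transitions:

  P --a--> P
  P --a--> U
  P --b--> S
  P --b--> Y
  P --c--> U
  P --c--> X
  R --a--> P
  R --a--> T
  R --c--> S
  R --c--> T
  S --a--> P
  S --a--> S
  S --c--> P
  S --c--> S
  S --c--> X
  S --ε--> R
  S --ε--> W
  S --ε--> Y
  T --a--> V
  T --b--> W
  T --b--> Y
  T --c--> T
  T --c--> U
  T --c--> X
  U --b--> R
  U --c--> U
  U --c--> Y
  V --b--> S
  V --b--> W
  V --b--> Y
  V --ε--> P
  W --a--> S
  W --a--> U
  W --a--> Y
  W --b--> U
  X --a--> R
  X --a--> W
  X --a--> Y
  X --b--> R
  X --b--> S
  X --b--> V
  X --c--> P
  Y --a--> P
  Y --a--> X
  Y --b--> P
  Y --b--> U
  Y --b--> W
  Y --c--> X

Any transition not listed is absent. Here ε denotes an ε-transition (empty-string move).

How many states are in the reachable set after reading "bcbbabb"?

Start in {P}.
Read 'b': P→{S, Y}; union {S, Y}; ε-closure = {R, S, W, Y}.
Read 'c': R→{S, T}, S→{P, S, X}, W→∅, Y→{X}; union {P, S, T, X}; ε-closure = {P, R, S, T, W, X, Y}.
Read 'b': P→{S, Y}, R→∅, S→∅, T→{W, Y}, W→{U}, X→{R, S, V}, Y→{P, U, W}; now {P, R, S, U, V, W, Y}.
Read 'b': P→{S, Y}, R→∅, S→∅, U→{R}, V→{S, W, Y}, W→{U}, Y→{P, U, W}; now {P, R, S, U, W, Y}.
Read 'a': P→{P, U}, R→{P, T}, S→{P, S}, U→∅, W→{S, U, Y}, Y→{P, X}; union {P, S, T, U, X, Y}; ε-closure = {P, R, S, T, U, W, X, Y}.
Read 'b': P→{S, Y}, R→∅, S→∅, T→{W, Y}, U→{R}, W→{U}, X→{R, S, V}, Y→{P, U, W}; now {P, R, S, U, V, W, Y}.
Read 'b': P→{S, Y}, R→∅, S→∅, U→{R}, V→{S, W, Y}, W→{U}, Y→{P, U, W}; now {P, R, S, U, W, Y}.
That set has 6 states.

6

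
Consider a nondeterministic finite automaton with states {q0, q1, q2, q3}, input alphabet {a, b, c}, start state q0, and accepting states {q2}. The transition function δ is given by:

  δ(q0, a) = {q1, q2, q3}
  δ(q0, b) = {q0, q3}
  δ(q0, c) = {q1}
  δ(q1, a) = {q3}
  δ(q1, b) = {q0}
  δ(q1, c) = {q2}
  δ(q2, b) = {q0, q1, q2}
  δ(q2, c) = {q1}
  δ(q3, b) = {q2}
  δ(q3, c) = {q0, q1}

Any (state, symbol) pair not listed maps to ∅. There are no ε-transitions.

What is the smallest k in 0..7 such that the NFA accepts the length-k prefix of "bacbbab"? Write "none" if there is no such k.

2

Start in {q0}.
Read 'b': q0→{q0, q3}; now {q0, q3}.
Read 'a': q0→{q1, q2, q3}, q3→∅; now {q1, q2, q3}.
None of the earlier sets intersect F, but {q1, q2, q3} does.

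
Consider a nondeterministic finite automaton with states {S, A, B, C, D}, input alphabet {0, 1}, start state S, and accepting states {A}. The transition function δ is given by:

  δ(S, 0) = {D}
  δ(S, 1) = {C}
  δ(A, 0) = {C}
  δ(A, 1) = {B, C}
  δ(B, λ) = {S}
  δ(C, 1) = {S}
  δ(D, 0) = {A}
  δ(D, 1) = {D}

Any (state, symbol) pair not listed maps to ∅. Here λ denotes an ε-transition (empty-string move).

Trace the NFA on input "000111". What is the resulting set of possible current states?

Start in {S}.
Read '0': {S} → {D}.
Read '0': {D} → {A}.
Read '0': {A} → {C}.
Read '1': {C} → {S}.
Read '1': {S} → {C}.
Read '1': {C} → {S}.

{S}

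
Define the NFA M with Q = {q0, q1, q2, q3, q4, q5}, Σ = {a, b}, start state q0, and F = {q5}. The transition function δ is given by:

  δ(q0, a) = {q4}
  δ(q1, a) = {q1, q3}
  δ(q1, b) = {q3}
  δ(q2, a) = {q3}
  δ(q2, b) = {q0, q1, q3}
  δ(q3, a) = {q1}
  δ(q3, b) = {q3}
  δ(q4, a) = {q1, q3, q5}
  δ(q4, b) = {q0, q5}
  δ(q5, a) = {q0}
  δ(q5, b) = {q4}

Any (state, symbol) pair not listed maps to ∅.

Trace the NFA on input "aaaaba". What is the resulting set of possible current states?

Start in {q0}.
Read 'a': {q0} → {q4}.
Read 'a': {q4} → {q1, q3, q5}.
Read 'a': {q1, q3, q5} → {q0, q1, q3}.
Read 'a': {q0, q1, q3} → {q1, q3, q4}.
Read 'b': {q1, q3, q4} → {q0, q3, q5}.
Read 'a': {q0, q3, q5} → {q0, q1, q4}.

{q0, q1, q4}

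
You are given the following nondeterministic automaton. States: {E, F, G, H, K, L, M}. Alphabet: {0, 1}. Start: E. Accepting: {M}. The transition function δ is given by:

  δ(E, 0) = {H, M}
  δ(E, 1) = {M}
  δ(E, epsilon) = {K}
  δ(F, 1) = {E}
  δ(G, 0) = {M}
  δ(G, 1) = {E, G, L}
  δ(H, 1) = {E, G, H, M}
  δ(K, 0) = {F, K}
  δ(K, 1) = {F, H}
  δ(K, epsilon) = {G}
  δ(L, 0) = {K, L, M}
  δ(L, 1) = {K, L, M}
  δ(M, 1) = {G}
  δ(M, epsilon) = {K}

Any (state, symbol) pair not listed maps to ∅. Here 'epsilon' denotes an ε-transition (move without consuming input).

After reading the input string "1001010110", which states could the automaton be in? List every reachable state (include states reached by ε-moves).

Start: ε-closure({E}) = {E, G, K}.
Read '1': {E, G, K} → {E, F, G, H, K, L, M}.
Read '0': {E, F, G, H, K, L, M} → {F, G, H, K, L, M}.
Read '0': {F, G, H, K, L, M} → {F, G, K, L, M}.
Read '1': {F, G, K, L, M} → {E, F, G, H, K, L, M}.
Read '0': {E, F, G, H, K, L, M} → {F, G, H, K, L, M}.
Read '1': {F, G, H, K, L, M} → {E, F, G, H, K, L, M}.
Read '0': {E, F, G, H, K, L, M} → {F, G, H, K, L, M}.
Read '1': {F, G, H, K, L, M} → {E, F, G, H, K, L, M}.
Read '1': {E, F, G, H, K, L, M} → {E, F, G, H, K, L, M}.
Read '0': {E, F, G, H, K, L, M} → {F, G, H, K, L, M}.

{F, G, H, K, L, M}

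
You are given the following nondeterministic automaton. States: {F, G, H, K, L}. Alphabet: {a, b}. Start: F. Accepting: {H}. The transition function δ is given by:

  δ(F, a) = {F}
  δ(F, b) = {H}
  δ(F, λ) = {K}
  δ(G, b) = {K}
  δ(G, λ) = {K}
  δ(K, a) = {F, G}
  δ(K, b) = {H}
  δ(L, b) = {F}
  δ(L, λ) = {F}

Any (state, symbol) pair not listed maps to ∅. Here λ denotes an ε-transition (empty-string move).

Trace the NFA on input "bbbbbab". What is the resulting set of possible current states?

Start: ε-closure({F}) = {F, K}.
Read 'b': {F, K} → {H}.
Read 'b': {H} → ∅.
The set is empty and remains empty for the remaining 5 symbols.

∅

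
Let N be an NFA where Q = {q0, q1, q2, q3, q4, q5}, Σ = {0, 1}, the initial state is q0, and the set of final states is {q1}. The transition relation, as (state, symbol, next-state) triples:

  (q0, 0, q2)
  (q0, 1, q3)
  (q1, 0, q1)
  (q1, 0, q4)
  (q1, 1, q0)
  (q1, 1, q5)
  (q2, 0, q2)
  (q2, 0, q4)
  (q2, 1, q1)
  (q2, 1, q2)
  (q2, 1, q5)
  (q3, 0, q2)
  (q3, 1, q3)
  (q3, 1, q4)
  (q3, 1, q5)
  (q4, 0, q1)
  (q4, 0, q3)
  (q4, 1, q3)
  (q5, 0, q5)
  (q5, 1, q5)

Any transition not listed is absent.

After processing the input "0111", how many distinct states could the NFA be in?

Start in {q0}.
Read '0': {q0} → {q2}.
Read '1': {q2} → {q1, q2, q5}.
Read '1': {q1, q2, q5} → {q0, q1, q2, q5}.
Read '1': {q0, q1, q2, q5} → {q0, q1, q2, q3, q5}.
That set has 5 states.

5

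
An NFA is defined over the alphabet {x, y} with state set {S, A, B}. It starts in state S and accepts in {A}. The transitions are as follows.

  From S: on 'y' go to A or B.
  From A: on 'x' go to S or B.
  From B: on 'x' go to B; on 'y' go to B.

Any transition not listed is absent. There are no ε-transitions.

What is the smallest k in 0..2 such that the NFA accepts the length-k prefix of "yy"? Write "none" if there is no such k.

Start in {S}.
Read 'y': {S} → {A, B}.
None of the earlier sets intersect F, but {A, B} does.

1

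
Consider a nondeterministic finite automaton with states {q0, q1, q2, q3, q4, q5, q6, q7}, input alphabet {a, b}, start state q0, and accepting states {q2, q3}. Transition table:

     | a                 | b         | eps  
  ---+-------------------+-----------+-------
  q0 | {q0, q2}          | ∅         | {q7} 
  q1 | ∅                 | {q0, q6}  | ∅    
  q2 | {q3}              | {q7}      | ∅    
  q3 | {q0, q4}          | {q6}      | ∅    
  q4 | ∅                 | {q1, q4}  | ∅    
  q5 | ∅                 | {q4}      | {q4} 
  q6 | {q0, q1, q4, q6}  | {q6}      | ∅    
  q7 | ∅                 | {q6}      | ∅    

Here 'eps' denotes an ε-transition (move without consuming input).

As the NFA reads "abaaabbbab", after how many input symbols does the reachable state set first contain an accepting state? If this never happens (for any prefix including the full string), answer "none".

1

Start: ε-closure({q0}) = {q0, q7}.
Read 'a': q0→{q0, q2}, q7→∅; union {q0, q2}; ε-closure = {q0, q2, q7}.
None of the earlier sets intersect F, but {q0, q2, q7} does.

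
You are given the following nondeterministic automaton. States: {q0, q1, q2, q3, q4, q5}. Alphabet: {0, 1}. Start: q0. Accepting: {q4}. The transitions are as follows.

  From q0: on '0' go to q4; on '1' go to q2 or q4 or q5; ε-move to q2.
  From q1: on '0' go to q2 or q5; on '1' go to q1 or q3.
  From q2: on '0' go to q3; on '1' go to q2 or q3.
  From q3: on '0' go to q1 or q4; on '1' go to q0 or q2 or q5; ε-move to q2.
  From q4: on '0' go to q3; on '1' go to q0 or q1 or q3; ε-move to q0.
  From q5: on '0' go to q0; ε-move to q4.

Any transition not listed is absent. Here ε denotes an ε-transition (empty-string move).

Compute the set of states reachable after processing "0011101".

Start: ε-closure({q0}) = {q0, q2}.
Read '0': {q0, q2} → {q0, q2, q3, q4}.
Read '0': {q0, q2, q3, q4} → {q0, q1, q2, q3, q4}.
Read '1': {q0, q1, q2, q3, q4} → {q0, q1, q2, q3, q4, q5}.
Read '1': {q0, q1, q2, q3, q4, q5} → {q0, q1, q2, q3, q4, q5}.
Read '1': {q0, q1, q2, q3, q4, q5} → {q0, q1, q2, q3, q4, q5}.
Read '0': {q0, q1, q2, q3, q4, q5} → {q0, q1, q2, q3, q4, q5}.
Read '1': {q0, q1, q2, q3, q4, q5} → {q0, q1, q2, q3, q4, q5}.

{q0, q1, q2, q3, q4, q5}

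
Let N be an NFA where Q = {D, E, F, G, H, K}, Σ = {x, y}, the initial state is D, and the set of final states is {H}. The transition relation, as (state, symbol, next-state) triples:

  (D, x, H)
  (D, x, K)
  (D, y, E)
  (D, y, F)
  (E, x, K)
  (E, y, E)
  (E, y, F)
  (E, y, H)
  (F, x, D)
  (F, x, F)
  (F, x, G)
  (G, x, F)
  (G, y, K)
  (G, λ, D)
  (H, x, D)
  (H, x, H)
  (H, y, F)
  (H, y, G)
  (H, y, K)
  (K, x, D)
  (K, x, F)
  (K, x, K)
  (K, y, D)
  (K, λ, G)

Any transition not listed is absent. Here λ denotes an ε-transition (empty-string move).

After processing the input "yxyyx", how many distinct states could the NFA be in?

Start in {D}.
Read 'y': {D} → {E, F}.
Read 'x': {E, F} → {D, F, G, K}.
Read 'y': {D, F, G, K} → {D, E, F, G, K}.
Read 'y': {D, E, F, G, K} → {D, E, F, G, H, K}.
Read 'x': {D, E, F, G, H, K} → {D, F, G, H, K}.
That set has 5 states.

5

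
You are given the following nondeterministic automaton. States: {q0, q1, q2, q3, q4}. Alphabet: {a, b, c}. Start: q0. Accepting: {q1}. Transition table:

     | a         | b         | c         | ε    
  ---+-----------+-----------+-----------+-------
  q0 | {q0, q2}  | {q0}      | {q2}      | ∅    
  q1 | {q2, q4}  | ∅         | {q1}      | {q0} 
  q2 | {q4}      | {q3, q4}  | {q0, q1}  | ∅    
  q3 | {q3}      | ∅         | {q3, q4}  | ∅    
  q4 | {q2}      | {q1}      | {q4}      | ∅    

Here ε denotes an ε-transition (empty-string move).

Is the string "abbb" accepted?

Start in {q0}.
Read 'a': {q0} → {q0, q2}.
Read 'b': {q0, q2} → {q0, q3, q4}.
Read 'b': {q0, q3, q4} → {q0, q1}.
Read 'b': {q0, q1} → {q0}.
The final set {q0} contains no accepting state.

No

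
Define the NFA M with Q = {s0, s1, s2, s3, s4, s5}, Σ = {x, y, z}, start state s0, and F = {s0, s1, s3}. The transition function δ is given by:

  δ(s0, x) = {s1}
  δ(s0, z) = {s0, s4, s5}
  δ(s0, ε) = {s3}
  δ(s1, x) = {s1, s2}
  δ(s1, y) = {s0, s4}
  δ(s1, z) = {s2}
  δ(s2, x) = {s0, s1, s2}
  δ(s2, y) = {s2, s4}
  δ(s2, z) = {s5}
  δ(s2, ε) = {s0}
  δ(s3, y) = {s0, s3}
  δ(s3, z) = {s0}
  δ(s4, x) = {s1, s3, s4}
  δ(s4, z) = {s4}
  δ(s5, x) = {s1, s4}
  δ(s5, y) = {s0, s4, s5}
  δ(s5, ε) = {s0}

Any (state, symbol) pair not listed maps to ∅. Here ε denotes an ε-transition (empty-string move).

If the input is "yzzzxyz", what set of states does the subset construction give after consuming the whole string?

{s0, s3, s4, s5}

Start: ε-closure({s0}) = {s0, s3}.
Read 'y': s0→∅, s3→{s0, s3}; now {s0, s3}.
Read 'z': s0→{s0, s4, s5}, s3→{s0}; union {s0, s4, s5}; ε-closure = {s0, s3, s4, s5}.
Read 'z': s0→{s0, s4, s5}, s3→{s0}, s4→{s4}, s5→∅; union {s0, s4, s5}; ε-closure = {s0, s3, s4, s5}.
Read 'z': s0→{s0, s4, s5}, s3→{s0}, s4→{s4}, s5→∅; union {s0, s4, s5}; ε-closure = {s0, s3, s4, s5}.
Read 'x': s0→{s1}, s3→∅, s4→{s1, s3, s4}, s5→{s1, s4}; now {s1, s3, s4}.
Read 'y': s1→{s0, s4}, s3→{s0, s3}, s4→∅; now {s0, s3, s4}.
Read 'z': s0→{s0, s4, s5}, s3→{s0}, s4→{s4}; union {s0, s4, s5}; ε-closure = {s0, s3, s4, s5}.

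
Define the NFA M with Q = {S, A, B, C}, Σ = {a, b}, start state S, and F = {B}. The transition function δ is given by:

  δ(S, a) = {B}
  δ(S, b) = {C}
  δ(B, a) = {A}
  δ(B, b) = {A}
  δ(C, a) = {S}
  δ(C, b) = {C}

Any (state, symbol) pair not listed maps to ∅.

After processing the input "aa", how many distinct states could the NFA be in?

1

Start in {S}.
Read 'a': S→{B}; now {B}.
Read 'a': B→{A}; now {A}.
That set has 1 state.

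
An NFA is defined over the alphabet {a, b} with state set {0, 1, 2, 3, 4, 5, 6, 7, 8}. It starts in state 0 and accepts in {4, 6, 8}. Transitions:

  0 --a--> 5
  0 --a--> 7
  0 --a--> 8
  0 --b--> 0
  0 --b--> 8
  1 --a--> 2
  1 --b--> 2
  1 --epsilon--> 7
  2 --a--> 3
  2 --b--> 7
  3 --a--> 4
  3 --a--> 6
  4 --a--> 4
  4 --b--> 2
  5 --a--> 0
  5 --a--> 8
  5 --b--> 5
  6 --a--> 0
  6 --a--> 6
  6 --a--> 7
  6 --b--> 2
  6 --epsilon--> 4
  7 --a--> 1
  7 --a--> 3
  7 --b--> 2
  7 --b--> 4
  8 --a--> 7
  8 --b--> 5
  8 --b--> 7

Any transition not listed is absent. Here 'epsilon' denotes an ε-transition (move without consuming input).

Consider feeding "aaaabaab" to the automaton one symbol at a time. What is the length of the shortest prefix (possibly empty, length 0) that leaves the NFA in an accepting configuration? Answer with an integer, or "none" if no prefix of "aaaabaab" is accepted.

1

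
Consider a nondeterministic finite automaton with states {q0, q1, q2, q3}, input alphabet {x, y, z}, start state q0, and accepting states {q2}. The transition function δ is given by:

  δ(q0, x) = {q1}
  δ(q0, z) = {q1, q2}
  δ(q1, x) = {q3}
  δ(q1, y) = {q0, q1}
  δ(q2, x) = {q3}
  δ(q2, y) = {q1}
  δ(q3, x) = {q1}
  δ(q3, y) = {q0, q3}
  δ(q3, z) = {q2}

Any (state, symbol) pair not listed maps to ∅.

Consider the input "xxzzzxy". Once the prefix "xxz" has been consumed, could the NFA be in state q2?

Yes

Start in {q0}.
Read 'x': q0→{q1}; now {q1}.
Read 'x': q1→{q3}; now {q3}.
Read 'z': q3→{q2}; now {q2}.
State q2 is in {q2}.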